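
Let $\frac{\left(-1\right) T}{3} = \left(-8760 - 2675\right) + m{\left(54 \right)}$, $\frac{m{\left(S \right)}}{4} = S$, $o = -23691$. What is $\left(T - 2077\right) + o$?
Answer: $7889$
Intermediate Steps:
$m{\left(S \right)} = 4 S$
$T = 33657$ ($T = - 3 \left(\left(-8760 - 2675\right) + 4 \cdot 54\right) = - 3 \left(-11435 + 216\right) = \left(-3\right) \left(-11219\right) = 33657$)
$\left(T - 2077\right) + o = \left(33657 - 2077\right) - 23691 = 31580 - 23691 = 7889$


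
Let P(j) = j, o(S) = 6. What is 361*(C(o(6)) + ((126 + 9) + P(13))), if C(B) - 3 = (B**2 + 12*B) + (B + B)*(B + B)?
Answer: 145483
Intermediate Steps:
C(B) = 3 + 5*B**2 + 12*B (C(B) = 3 + ((B**2 + 12*B) + (B + B)*(B + B)) = 3 + ((B**2 + 12*B) + (2*B)*(2*B)) = 3 + ((B**2 + 12*B) + 4*B**2) = 3 + (5*B**2 + 12*B) = 3 + 5*B**2 + 12*B)
361*(C(o(6)) + ((126 + 9) + P(13))) = 361*((3 + 5*6**2 + 12*6) + ((126 + 9) + 13)) = 361*((3 + 5*36 + 72) + (135 + 13)) = 361*((3 + 180 + 72) + 148) = 361*(255 + 148) = 361*403 = 145483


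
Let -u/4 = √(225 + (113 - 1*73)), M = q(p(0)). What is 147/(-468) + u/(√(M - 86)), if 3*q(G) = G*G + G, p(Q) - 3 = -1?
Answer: -49/156 + 2*I*√5565/21 ≈ -0.3141 + 7.1047*I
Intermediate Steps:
p(Q) = 2 (p(Q) = 3 - 1 = 2)
q(G) = G/3 + G²/3 (q(G) = (G*G + G)/3 = (G² + G)/3 = (G + G²)/3 = G/3 + G²/3)
M = 2 (M = (⅓)*2*(1 + 2) = (⅓)*2*3 = 2)
u = -4*√265 (u = -4*√(225 + (113 - 1*73)) = -4*√(225 + (113 - 73)) = -4*√(225 + 40) = -4*√265 ≈ -65.115)
147/(-468) + u/(√(M - 86)) = 147/(-468) + (-4*√265)/(√(2 - 86)) = 147*(-1/468) + (-4*√265)/(√(-84)) = -49/156 + (-4*√265)/((2*I*√21)) = -49/156 + (-4*√265)*(-I*√21/42) = -49/156 + 2*I*√5565/21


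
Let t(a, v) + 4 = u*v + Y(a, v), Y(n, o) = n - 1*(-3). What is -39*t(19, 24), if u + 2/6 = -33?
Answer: 30498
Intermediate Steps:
u = -100/3 (u = -⅓ - 33 = -100/3 ≈ -33.333)
Y(n, o) = 3 + n (Y(n, o) = n + 3 = 3 + n)
t(a, v) = -1 + a - 100*v/3 (t(a, v) = -4 + (-100*v/3 + (3 + a)) = -4 + (3 + a - 100*v/3) = -1 + a - 100*v/3)
-39*t(19, 24) = -39*(-1 + 19 - 100/3*24) = -39*(-1 + 19 - 800) = -39*(-782) = 30498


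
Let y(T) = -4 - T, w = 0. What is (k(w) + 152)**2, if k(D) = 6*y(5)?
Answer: 9604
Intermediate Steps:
k(D) = -54 (k(D) = 6*(-4 - 1*5) = 6*(-4 - 5) = 6*(-9) = -54)
(k(w) + 152)**2 = (-54 + 152)**2 = 98**2 = 9604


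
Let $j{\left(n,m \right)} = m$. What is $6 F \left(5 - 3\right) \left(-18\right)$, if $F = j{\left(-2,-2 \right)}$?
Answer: $432$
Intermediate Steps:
$F = -2$
$6 F \left(5 - 3\right) \left(-18\right) = 6 \left(- 2 \left(5 - 3\right)\right) \left(-18\right) = 6 \left(\left(-2\right) 2\right) \left(-18\right) = 6 \left(-4\right) \left(-18\right) = \left(-24\right) \left(-18\right) = 432$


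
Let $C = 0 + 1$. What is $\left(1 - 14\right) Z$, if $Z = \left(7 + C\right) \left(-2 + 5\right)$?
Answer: $-312$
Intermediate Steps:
$C = 1$
$Z = 24$ ($Z = \left(7 + 1\right) \left(-2 + 5\right) = 8 \cdot 3 = 24$)
$\left(1 - 14\right) Z = \left(1 - 14\right) 24 = \left(-13\right) 24 = -312$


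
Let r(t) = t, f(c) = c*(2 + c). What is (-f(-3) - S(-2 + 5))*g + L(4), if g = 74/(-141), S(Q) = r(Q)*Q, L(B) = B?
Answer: 484/47 ≈ 10.298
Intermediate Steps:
S(Q) = Q**2 (S(Q) = Q*Q = Q**2)
g = -74/141 (g = 74*(-1/141) = -74/141 ≈ -0.52482)
(-f(-3) - S(-2 + 5))*g + L(4) = (-(-3)*(2 - 3) - (-2 + 5)**2)*(-74/141) + 4 = (-(-3)*(-1) - 1*3**2)*(-74/141) + 4 = (-1*3 - 1*9)*(-74/141) + 4 = (-3 - 9)*(-74/141) + 4 = -12*(-74/141) + 4 = 296/47 + 4 = 484/47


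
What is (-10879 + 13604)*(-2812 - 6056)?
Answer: -24165300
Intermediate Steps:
(-10879 + 13604)*(-2812 - 6056) = 2725*(-8868) = -24165300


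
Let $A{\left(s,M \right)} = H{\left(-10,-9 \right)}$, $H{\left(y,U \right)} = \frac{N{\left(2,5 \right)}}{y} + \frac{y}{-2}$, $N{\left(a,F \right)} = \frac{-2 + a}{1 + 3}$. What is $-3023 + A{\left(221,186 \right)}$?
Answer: $-3018$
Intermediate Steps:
$N{\left(a,F \right)} = - \frac{1}{2} + \frac{a}{4}$ ($N{\left(a,F \right)} = \frac{-2 + a}{4} = \left(-2 + a\right) \frac{1}{4} = - \frac{1}{2} + \frac{a}{4}$)
$H{\left(y,U \right)} = - \frac{y}{2}$ ($H{\left(y,U \right)} = \frac{- \frac{1}{2} + \frac{1}{4} \cdot 2}{y} + \frac{y}{-2} = \frac{- \frac{1}{2} + \frac{1}{2}}{y} + y \left(- \frac{1}{2}\right) = \frac{0}{y} - \frac{y}{2} = 0 - \frac{y}{2} = - \frac{y}{2}$)
$A{\left(s,M \right)} = 5$ ($A{\left(s,M \right)} = \left(- \frac{1}{2}\right) \left(-10\right) = 5$)
$-3023 + A{\left(221,186 \right)} = -3023 + 5 = -3018$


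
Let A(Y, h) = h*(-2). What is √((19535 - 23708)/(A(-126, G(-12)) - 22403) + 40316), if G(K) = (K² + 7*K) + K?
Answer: √20408254708643/22499 ≈ 200.79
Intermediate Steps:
G(K) = K² + 8*K
A(Y, h) = -2*h
√((19535 - 23708)/(A(-126, G(-12)) - 22403) + 40316) = √((19535 - 23708)/(-(-24)*(8 - 12) - 22403) + 40316) = √(-4173/(-(-24)*(-4) - 22403) + 40316) = √(-4173/(-2*48 - 22403) + 40316) = √(-4173/(-96 - 22403) + 40316) = √(-4173/(-22499) + 40316) = √(-4173*(-1/22499) + 40316) = √(4173/22499 + 40316) = √(907073857/22499) = √20408254708643/22499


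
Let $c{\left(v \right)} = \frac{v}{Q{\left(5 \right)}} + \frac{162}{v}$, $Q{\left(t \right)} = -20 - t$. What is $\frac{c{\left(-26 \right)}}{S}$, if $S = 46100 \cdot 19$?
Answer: $- \frac{1687}{284667500} \approx -5.9262 \cdot 10^{-6}$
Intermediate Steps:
$c{\left(v \right)} = \frac{162}{v} - \frac{v}{25}$ ($c{\left(v \right)} = \frac{v}{-20 - 5} + \frac{162}{v} = \frac{v}{-25} + \frac{162}{v} = v \left(- \frac{1}{25}\right) + \frac{162}{v} = - \frac{v}{25} + \frac{162}{v} = \frac{162}{v} - \frac{v}{25}$)
$S = 875900$
$\frac{c{\left(-26 \right)}}{S} = \frac{\frac{162}{-26} - - \frac{26}{25}}{875900} = \left(162 \left(- \frac{1}{26}\right) + \frac{26}{25}\right) \frac{1}{875900} = \left(- \frac{81}{13} + \frac{26}{25}\right) \frac{1}{875900} = \left(- \frac{1687}{325}\right) \frac{1}{875900} = - \frac{1687}{284667500}$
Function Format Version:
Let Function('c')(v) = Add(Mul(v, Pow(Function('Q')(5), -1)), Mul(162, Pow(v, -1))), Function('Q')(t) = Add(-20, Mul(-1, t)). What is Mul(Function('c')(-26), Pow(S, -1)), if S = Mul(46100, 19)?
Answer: Rational(-1687, 284667500) ≈ -5.9262e-6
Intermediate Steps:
Function('c')(v) = Add(Mul(162, Pow(v, -1)), Mul(Rational(-1, 25), v)) (Function('c')(v) = Add(Mul(v, Pow(Add(-20, Mul(-1, 5)), -1)), Mul(162, Pow(v, -1))) = Add(Mul(v, Pow(Add(-20, -5), -1)), Mul(162, Pow(v, -1))) = Add(Mul(v, Pow(-25, -1)), Mul(162, Pow(v, -1))) = Add(Mul(v, Rational(-1, 25)), Mul(162, Pow(v, -1))) = Add(Mul(Rational(-1, 25), v), Mul(162, Pow(v, -1))) = Add(Mul(162, Pow(v, -1)), Mul(Rational(-1, 25), v)))
S = 875900
Mul(Function('c')(-26), Pow(S, -1)) = Mul(Add(Mul(162, Pow(-26, -1)), Mul(Rational(-1, 25), -26)), Pow(875900, -1)) = Mul(Add(Mul(162, Rational(-1, 26)), Rational(26, 25)), Rational(1, 875900)) = Mul(Add(Rational(-81, 13), Rational(26, 25)), Rational(1, 875900)) = Mul(Rational(-1687, 325), Rational(1, 875900)) = Rational(-1687, 284667500)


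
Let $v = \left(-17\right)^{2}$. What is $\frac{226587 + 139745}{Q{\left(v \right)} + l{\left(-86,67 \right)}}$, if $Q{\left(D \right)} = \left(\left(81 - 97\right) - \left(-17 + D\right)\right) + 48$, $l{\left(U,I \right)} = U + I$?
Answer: $- \frac{366332}{259} \approx -1414.4$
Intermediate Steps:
$v = 289$
$l{\left(U,I \right)} = I + U$
$Q{\left(D \right)} = 49 - D$ ($Q{\left(D \right)} = \left(-16 - \left(-17 + D\right)\right) + 48 = \left(1 - D\right) + 48 = 49 - D$)
$\frac{226587 + 139745}{Q{\left(v \right)} + l{\left(-86,67 \right)}} = \frac{226587 + 139745}{\left(49 - 289\right) + \left(67 - 86\right)} = \frac{366332}{\left(49 - 289\right) - 19} = \frac{366332}{-240 - 19} = \frac{366332}{-259} = 366332 \left(- \frac{1}{259}\right) = - \frac{366332}{259}$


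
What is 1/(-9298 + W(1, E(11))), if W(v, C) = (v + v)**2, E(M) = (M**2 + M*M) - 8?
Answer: -1/9294 ≈ -0.00010760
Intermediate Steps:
E(M) = -8 + 2*M**2 (E(M) = (M**2 + M**2) - 8 = 2*M**2 - 8 = -8 + 2*M**2)
W(v, C) = 4*v**2 (W(v, C) = (2*v)**2 = 4*v**2)
1/(-9298 + W(1, E(11))) = 1/(-9298 + 4*1**2) = 1/(-9298 + 4*1) = 1/(-9298 + 4) = 1/(-9294) = -1/9294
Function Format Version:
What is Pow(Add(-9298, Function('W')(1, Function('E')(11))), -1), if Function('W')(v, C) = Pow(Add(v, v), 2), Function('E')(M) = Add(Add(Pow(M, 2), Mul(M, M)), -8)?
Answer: Rational(-1, 9294) ≈ -0.00010760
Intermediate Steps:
Function('E')(M) = Add(-8, Mul(2, Pow(M, 2))) (Function('E')(M) = Add(Add(Pow(M, 2), Pow(M, 2)), -8) = Add(Mul(2, Pow(M, 2)), -8) = Add(-8, Mul(2, Pow(M, 2))))
Function('W')(v, C) = Mul(4, Pow(v, 2)) (Function('W')(v, C) = Pow(Mul(2, v), 2) = Mul(4, Pow(v, 2)))
Pow(Add(-9298, Function('W')(1, Function('E')(11))), -1) = Pow(Add(-9298, Mul(4, Pow(1, 2))), -1) = Pow(Add(-9298, Mul(4, 1)), -1) = Pow(Add(-9298, 4), -1) = Pow(-9294, -1) = Rational(-1, 9294)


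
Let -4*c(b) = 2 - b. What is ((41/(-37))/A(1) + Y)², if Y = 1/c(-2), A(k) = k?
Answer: 6084/1369 ≈ 4.4441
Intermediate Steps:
c(b) = -½ + b/4 (c(b) = -(2 - b)/4 = -½ + b/4)
Y = -1 (Y = 1/(-½ + (¼)*(-2)) = 1/(-½ - ½) = 1/(-1) = -1)
((41/(-37))/A(1) + Y)² = ((41/(-37))/1 - 1)² = ((41*(-1/37))*1 - 1)² = (-41/37*1 - 1)² = (-41/37 - 1)² = (-78/37)² = 6084/1369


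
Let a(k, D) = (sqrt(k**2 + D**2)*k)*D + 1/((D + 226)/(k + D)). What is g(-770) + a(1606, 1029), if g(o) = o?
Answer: -192743/251 + 1652574*sqrt(3638077) ≈ 3.1521e+9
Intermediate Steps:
a(k, D) = (D + k)/(226 + D) + D*k*sqrt(D**2 + k**2) (a(k, D) = (sqrt(D**2 + k**2)*k)*D + 1/((226 + D)/(D + k)) = (k*sqrt(D**2 + k**2))*D + 1/((226 + D)/(D + k)) = D*k*sqrt(D**2 + k**2) + (D + k)/(226 + D) = (D + k)/(226 + D) + D*k*sqrt(D**2 + k**2))
g(-770) + a(1606, 1029) = -770 + (1029 + 1606 + 1606*1029**2*sqrt(1029**2 + 1606**2) + 226*1029*1606*sqrt(1029**2 + 1606**2))/(226 + 1029) = -770 + (1029 + 1606 + 1606*1058841*sqrt(1058841 + 2579236) + 226*1029*1606*sqrt(1058841 + 2579236))/1255 = -770 + (1029 + 1606 + 1606*1058841*sqrt(3638077) + 226*1029*1606*sqrt(3638077))/1255 = -770 + (1029 + 1606 + 1700498646*sqrt(3638077) + 373481724*sqrt(3638077))/1255 = -770 + (2635 + 2073980370*sqrt(3638077))/1255 = -770 + (527/251 + 1652574*sqrt(3638077)) = -192743/251 + 1652574*sqrt(3638077)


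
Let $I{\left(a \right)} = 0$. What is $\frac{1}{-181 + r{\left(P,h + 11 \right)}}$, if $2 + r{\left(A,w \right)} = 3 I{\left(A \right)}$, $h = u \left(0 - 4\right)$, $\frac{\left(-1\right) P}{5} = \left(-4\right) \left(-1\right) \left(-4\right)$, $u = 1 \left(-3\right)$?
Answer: $- \frac{1}{183} \approx -0.0054645$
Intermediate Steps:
$u = -3$
$P = 80$ ($P = - 5 \left(-4\right) \left(-1\right) \left(-4\right) = - 5 \cdot 4 \left(-4\right) = \left(-5\right) \left(-16\right) = 80$)
$h = 12$ ($h = - 3 \left(0 - 4\right) = \left(-3\right) \left(-4\right) = 12$)
$r{\left(A,w \right)} = -2$ ($r{\left(A,w \right)} = -2 + 3 \cdot 0 = -2 + 0 = -2$)
$\frac{1}{-181 + r{\left(P,h + 11 \right)}} = \frac{1}{-181 - 2} = \frac{1}{-183} = - \frac{1}{183}$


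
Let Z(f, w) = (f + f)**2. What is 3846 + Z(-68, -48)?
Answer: 22342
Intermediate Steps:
Z(f, w) = 4*f**2 (Z(f, w) = (2*f)**2 = 4*f**2)
3846 + Z(-68, -48) = 3846 + 4*(-68)**2 = 3846 + 4*4624 = 3846 + 18496 = 22342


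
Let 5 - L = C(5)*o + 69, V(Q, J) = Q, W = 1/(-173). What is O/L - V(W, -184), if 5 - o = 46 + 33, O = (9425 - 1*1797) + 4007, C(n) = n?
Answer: 2013161/52938 ≈ 38.029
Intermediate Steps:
W = -1/173 ≈ -0.0057803
O = 11635 (O = (9425 - 1797) + 4007 = 7628 + 4007 = 11635)
o = -74 (o = 5 - (46 + 33) = 5 - 1*79 = 5 - 79 = -74)
L = 306 (L = 5 - (5*(-74) + 69) = 5 - (-370 + 69) = 5 - 1*(-301) = 5 + 301 = 306)
O/L - V(W, -184) = 11635/306 - 1*(-1/173) = 11635*(1/306) + 1/173 = 11635/306 + 1/173 = 2013161/52938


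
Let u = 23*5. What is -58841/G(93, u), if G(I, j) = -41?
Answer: 58841/41 ≈ 1435.1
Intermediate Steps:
u = 115
-58841/G(93, u) = -58841/(-41) = -58841*(-1/41) = 58841/41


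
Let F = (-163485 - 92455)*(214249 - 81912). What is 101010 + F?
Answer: -33870230770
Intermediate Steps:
F = -33870331780 (F = -255940*132337 = -33870331780)
101010 + F = 101010 - 33870331780 = -33870230770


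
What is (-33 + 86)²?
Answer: 2809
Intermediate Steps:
(-33 + 86)² = 53² = 2809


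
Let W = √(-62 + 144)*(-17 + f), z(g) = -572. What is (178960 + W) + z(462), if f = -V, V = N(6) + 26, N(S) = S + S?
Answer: 178388 - 55*√82 ≈ 1.7789e+5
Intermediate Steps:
N(S) = 2*S
V = 38 (V = 2*6 + 26 = 12 + 26 = 38)
f = -38 (f = -1*38 = -38)
W = -55*√82 (W = √(-62 + 144)*(-17 - 38) = √82*(-55) = -55*√82 ≈ -498.05)
(178960 + W) + z(462) = (178960 - 55*√82) - 572 = 178388 - 55*√82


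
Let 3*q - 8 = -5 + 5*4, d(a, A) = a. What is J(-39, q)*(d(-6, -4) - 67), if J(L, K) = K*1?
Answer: -1679/3 ≈ -559.67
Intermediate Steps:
q = 23/3 (q = 8/3 + (-5 + 5*4)/3 = 8/3 + (-5 + 20)/3 = 8/3 + (1/3)*15 = 8/3 + 5 = 23/3 ≈ 7.6667)
J(L, K) = K
J(-39, q)*(d(-6, -4) - 67) = 23*(-6 - 67)/3 = (23/3)*(-73) = -1679/3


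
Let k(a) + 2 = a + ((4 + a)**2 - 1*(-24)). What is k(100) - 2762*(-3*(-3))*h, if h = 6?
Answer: -138210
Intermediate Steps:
k(a) = 22 + a + (4 + a)**2 (k(a) = -2 + (a + ((4 + a)**2 - 1*(-24))) = -2 + (a + ((4 + a)**2 + 24)) = -2 + (a + (24 + (4 + a)**2)) = -2 + (24 + a + (4 + a)**2) = 22 + a + (4 + a)**2)
k(100) - 2762*(-3*(-3))*h = (22 + 100 + (4 + 100)**2) - 2762*(-3*(-3))*6 = (22 + 100 + 104**2) - 24858*6 = (22 + 100 + 10816) - 2762*54 = 10938 - 149148 = -138210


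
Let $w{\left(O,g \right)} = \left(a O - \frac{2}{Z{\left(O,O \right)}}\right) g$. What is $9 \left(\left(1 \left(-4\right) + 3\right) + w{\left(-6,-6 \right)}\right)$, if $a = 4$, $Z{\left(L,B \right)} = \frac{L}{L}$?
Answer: $1395$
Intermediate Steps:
$Z{\left(L,B \right)} = 1$
$w{\left(O,g \right)} = g \left(-2 + 4 O\right)$ ($w{\left(O,g \right)} = \left(4 O - \frac{2}{1}\right) g = \left(4 O - 2\right) g = \left(-2 + 4 O\right) g = g \left(-2 + 4 O\right)$)
$9 \left(\left(1 \left(-4\right) + 3\right) + w{\left(-6,-6 \right)}\right) = 9 \left(\left(1 \left(-4\right) + 3\right) + 2 \left(-6\right) \left(-1 + 2 \left(-6\right)\right)\right) = 9 \left(\left(-4 + 3\right) + 2 \left(-6\right) \left(-1 - 12\right)\right) = 9 \left(-1 + 2 \left(-6\right) \left(-13\right)\right) = 9 \left(-1 + 156\right) = 9 \cdot 155 = 1395$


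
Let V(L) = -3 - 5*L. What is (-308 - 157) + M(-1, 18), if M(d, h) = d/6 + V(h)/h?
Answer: -1411/3 ≈ -470.33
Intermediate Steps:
V(L) = -3 - 5*L
M(d, h) = d/6 + (-3 - 5*h)/h
(-308 - 157) + M(-1, 18) = (-308 - 157) + (-5 - 3/18 + (⅙)*(-1)) = -465 + (-5 - 3*1/18 - ⅙) = -465 + (-5 - ⅙ - ⅙) = -465 - 16/3 = -1411/3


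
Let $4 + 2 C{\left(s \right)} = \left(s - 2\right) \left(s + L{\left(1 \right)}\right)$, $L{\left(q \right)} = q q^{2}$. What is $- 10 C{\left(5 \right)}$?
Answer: $-70$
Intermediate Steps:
$L{\left(q \right)} = q^{3}$
$C{\left(s \right)} = -2 + \frac{\left(1 + s\right) \left(-2 + s\right)}{2}$ ($C{\left(s \right)} = -2 + \frac{\left(s - 2\right) \left(s + 1^{3}\right)}{2} = -2 + \frac{\left(-2 + s\right) \left(s + 1\right)}{2} = -2 + \frac{\left(-2 + s\right) \left(1 + s\right)}{2} = -2 + \frac{\left(1 + s\right) \left(-2 + s\right)}{2}$)
$- 10 C{\left(5 \right)} = - 10 \left(-3 + \frac{5^{2}}{2} - \frac{5}{2}\right) = - 10 \left(-3 + \frac{1}{2} \cdot 25 - \frac{5}{2}\right) = - 10 \left(-3 + \frac{25}{2} - \frac{5}{2}\right) = \left(-10\right) 7 = -70$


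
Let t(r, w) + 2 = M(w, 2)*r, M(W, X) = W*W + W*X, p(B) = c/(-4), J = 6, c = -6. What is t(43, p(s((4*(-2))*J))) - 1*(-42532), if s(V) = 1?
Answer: 171023/4 ≈ 42756.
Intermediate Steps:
p(B) = 3/2 (p(B) = -6/(-4) = -6*(-1/4) = 3/2)
M(W, X) = W**2 + W*X
t(r, w) = -2 + r*w*(2 + w) (t(r, w) = -2 + (w*(w + 2))*r = -2 + (w*(2 + w))*r = -2 + r*w*(2 + w))
t(43, p(s((4*(-2))*J))) - 1*(-42532) = (-2 + 43*(3/2)*(2 + 3/2)) - 1*(-42532) = (-2 + 43*(3/2)*(7/2)) + 42532 = (-2 + 903/4) + 42532 = 895/4 + 42532 = 171023/4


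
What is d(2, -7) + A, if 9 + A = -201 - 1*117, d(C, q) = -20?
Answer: -347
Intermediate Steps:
A = -327 (A = -9 + (-201 - 1*117) = -9 + (-201 - 117) = -9 - 318 = -327)
d(2, -7) + A = -20 - 327 = -347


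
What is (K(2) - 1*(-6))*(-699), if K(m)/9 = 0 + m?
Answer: -16776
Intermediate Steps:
K(m) = 9*m (K(m) = 9*(0 + m) = 9*m)
(K(2) - 1*(-6))*(-699) = (9*2 - 1*(-6))*(-699) = (18 + 6)*(-699) = 24*(-699) = -16776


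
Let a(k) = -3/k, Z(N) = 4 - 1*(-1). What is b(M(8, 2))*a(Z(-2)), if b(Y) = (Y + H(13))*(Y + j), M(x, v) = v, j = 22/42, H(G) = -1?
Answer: -53/35 ≈ -1.5143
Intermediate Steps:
j = 11/21 (j = 22*(1/42) = 11/21 ≈ 0.52381)
b(Y) = (-1 + Y)*(11/21 + Y) (b(Y) = (Y - 1)*(Y + 11/21) = (-1 + Y)*(11/21 + Y))
Z(N) = 5 (Z(N) = 4 + 1 = 5)
b(M(8, 2))*a(Z(-2)) = (-11/21 + 2² - 10/21*2)*(-3/5) = (-11/21 + 4 - 20/21)*(-3*⅕) = (53/21)*(-⅗) = -53/35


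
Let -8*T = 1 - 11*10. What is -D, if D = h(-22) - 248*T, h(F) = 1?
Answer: 3378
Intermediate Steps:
T = 109/8 (T = -(1 - 11*10)/8 = -(1 - 110)/8 = -1/8*(-109) = 109/8 ≈ 13.625)
D = -3378 (D = 1 - 248*109/8 = 1 - 3379 = -3378)
-D = -1*(-3378) = 3378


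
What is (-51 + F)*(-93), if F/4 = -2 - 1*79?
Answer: 34875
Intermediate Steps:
F = -324 (F = 4*(-2 - 1*79) = 4*(-2 - 79) = 4*(-81) = -324)
(-51 + F)*(-93) = (-51 - 324)*(-93) = -375*(-93) = 34875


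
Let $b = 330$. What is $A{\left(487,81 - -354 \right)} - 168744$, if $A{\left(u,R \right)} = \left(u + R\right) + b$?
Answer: $-167492$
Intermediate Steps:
$A{\left(u,R \right)} = 330 + R + u$ ($A{\left(u,R \right)} = \left(u + R\right) + 330 = \left(R + u\right) + 330 = 330 + R + u$)
$A{\left(487,81 - -354 \right)} - 168744 = \left(330 + \left(81 - -354\right) + 487\right) - 168744 = \left(330 + \left(81 + 354\right) + 487\right) - 168744 = \left(330 + 435 + 487\right) - 168744 = 1252 - 168744 = -167492$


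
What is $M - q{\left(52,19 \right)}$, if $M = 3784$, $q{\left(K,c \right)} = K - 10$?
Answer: $3742$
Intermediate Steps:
$q{\left(K,c \right)} = -10 + K$ ($q{\left(K,c \right)} = K - 10 = -10 + K$)
$M - q{\left(52,19 \right)} = 3784 - \left(-10 + 52\right) = 3784 - 42 = 3742$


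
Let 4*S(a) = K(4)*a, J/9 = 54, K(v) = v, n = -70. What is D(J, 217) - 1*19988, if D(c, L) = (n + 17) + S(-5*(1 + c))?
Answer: -22476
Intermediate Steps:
J = 486 (J = 9*54 = 486)
S(a) = a (S(a) = (4*a)/4 = a)
D(c, L) = -58 - 5*c (D(c, L) = (-70 + 17) - 5*(1 + c) = -53 + (-5 - 5*c) = -58 - 5*c)
D(J, 217) - 1*19988 = (-58 - 5*486) - 1*19988 = (-58 - 2430) - 19988 = -2488 - 19988 = -22476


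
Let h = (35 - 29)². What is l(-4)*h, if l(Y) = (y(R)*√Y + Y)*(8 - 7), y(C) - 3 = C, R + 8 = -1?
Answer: -144 - 432*I ≈ -144.0 - 432.0*I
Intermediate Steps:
R = -9 (R = -8 - 1 = -9)
y(C) = 3 + C
h = 36 (h = 6² = 36)
l(Y) = Y - 6*√Y (l(Y) = ((3 - 9)*√Y + Y)*(8 - 7) = (-6*√Y + Y)*1 = (Y - 6*√Y)*1 = Y - 6*√Y)
l(-4)*h = (-4 - 12*I)*36 = -144 - 432*I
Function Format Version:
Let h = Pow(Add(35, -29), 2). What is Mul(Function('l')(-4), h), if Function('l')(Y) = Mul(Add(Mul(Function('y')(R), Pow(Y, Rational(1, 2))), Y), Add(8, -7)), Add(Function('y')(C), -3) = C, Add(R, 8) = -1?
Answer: Add(-144, Mul(-432, I)) ≈ Add(-144.00, Mul(-432.00, I))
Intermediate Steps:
R = -9 (R = Add(-8, -1) = -9)
Function('y')(C) = Add(3, C)
h = 36 (h = Pow(6, 2) = 36)
Function('l')(Y) = Add(Y, Mul(-6, Pow(Y, Rational(1, 2)))) (Function('l')(Y) = Mul(Add(Mul(Add(3, -9), Pow(Y, Rational(1, 2))), Y), Add(8, -7)) = Mul(Add(Mul(-6, Pow(Y, Rational(1, 2))), Y), 1) = Mul(Add(Y, Mul(-6, Pow(Y, Rational(1, 2)))), 1) = Add(Y, Mul(-6, Pow(Y, Rational(1, 2)))))
Mul(Function('l')(-4), h) = Mul(Add(-4, Mul(-6, Pow(-4, Rational(1, 2)))), 36) = Mul(Add(-4, Mul(-6, Mul(2, I))), 36) = Mul(Add(-4, Mul(-12, I)), 36) = Add(-144, Mul(-432, I))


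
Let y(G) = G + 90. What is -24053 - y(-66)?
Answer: -24077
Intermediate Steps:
y(G) = 90 + G
-24053 - y(-66) = -24053 - (90 - 66) = -24053 - 1*24 = -24053 - 24 = -24077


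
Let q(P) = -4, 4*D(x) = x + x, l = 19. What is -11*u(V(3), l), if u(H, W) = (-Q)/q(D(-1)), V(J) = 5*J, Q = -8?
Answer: 22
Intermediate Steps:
D(x) = x/2 (D(x) = (x + x)/4 = (2*x)/4 = x/2)
u(H, W) = -2 (u(H, W) = -1*(-8)/(-4) = 8*(-¼) = -2)
-11*u(V(3), l) = -11*(-2) = 22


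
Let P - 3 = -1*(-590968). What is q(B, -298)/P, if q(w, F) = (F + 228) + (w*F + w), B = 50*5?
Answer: -74320/590971 ≈ -0.12576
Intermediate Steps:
B = 250
q(w, F) = 228 + F + w + F*w (q(w, F) = (228 + F) + (F*w + w) = (228 + F) + (w + F*w) = 228 + F + w + F*w)
P = 590971 (P = 3 - 1*(-590968) = 3 + 590968 = 590971)
q(B, -298)/P = (228 - 298 + 250 - 298*250)/590971 = (228 - 298 + 250 - 74500)*(1/590971) = -74320*1/590971 = -74320/590971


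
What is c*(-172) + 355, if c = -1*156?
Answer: 27187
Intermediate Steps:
c = -156
c*(-172) + 355 = -156*(-172) + 355 = 26832 + 355 = 27187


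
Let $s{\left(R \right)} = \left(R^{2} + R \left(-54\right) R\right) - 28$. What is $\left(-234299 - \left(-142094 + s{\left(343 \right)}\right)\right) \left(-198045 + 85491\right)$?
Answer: $-691443983880$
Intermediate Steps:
$s{\left(R \right)} = -28 - 53 R^{2}$ ($s{\left(R \right)} = \left(R^{2} + - 54 R R\right) - 28 = \left(R^{2} - 54 R^{2}\right) - 28 = - 53 R^{2} - 28 = -28 - 53 R^{2}$)
$\left(-234299 - \left(-142094 + s{\left(343 \right)}\right)\right) \left(-198045 + 85491\right) = \left(-234299 + \left(142094 - \left(-28 - 53 \cdot 343^{2}\right)\right)\right) \left(-198045 + 85491\right) = \left(-234299 + \left(142094 - \left(-28 - 6235397\right)\right)\right) \left(-112554\right) = \left(-234299 + \left(142094 - -6235425\right)\right) \left(-112554\right) = \left(-234299 + \left(142094 + 6235425\right)\right) \left(-112554\right) = \left(-234299 + 6377519\right) \left(-112554\right) = 6143220 \left(-112554\right) = -691443983880$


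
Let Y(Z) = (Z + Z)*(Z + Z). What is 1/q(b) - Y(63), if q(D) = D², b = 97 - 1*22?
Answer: -89302499/5625 ≈ -15876.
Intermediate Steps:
b = 75 (b = 97 - 22 = 75)
Y(Z) = 4*Z² (Y(Z) = (2*Z)*(2*Z) = 4*Z²)
1/q(b) - Y(63) = 1/(75²) - 4*63² = 1/5625 - 4*3969 = 1/5625 - 1*15876 = 1/5625 - 15876 = -89302499/5625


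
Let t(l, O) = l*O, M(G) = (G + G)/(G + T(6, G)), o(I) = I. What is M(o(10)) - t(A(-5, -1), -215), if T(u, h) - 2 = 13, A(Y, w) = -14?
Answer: -15046/5 ≈ -3009.2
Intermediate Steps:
T(u, h) = 15 (T(u, h) = 2 + 13 = 15)
M(G) = 2*G/(15 + G) (M(G) = (G + G)/(G + 15) = (2*G)/(15 + G) = 2*G/(15 + G))
t(l, O) = O*l
M(o(10)) - t(A(-5, -1), -215) = 2*10/(15 + 10) - (-215)*(-14) = 2*10/25 - 1*3010 = 2*10*(1/25) - 3010 = ⅘ - 3010 = -15046/5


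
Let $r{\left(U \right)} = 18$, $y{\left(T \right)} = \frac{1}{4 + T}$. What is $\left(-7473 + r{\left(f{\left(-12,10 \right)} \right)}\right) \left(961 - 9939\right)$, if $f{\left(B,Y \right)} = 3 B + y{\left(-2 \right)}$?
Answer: $66930990$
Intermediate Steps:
$f{\left(B,Y \right)} = \frac{1}{2} + 3 B$ ($f{\left(B,Y \right)} = 3 B + \frac{1}{4 - 2} = 3 B + \frac{1}{2} = \frac{1}{2} + 3 B$)
$\left(-7473 + r{\left(f{\left(-12,10 \right)} \right)}\right) \left(961 - 9939\right) = \left(-7473 + 18\right) \left(961 - 9939\right) = \left(-7455\right) \left(-8978\right) = 66930990$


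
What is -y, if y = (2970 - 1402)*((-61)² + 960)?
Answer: -7339808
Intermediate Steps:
y = 7339808 (y = 1568*(3721 + 960) = 1568*4681 = 7339808)
-y = -1*7339808 = -7339808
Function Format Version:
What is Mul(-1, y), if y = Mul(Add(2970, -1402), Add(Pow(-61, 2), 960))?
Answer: -7339808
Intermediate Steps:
y = 7339808 (y = Mul(1568, Add(3721, 960)) = Mul(1568, 4681) = 7339808)
Mul(-1, y) = Mul(-1, 7339808) = -7339808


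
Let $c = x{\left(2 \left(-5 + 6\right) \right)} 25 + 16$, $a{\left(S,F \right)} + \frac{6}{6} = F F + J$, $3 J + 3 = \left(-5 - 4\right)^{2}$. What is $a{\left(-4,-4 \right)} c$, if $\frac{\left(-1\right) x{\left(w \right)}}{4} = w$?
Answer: $-7544$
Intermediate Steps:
$J = 26$ ($J = -1 + \frac{\left(-5 - 4\right)^{2}}{3} = -1 + \frac{\left(-9\right)^{2}}{3} = -1 + \frac{1}{3} \cdot 81 = -1 + 27 = 26$)
$x{\left(w \right)} = - 4 w$
$a{\left(S,F \right)} = 25 + F^{2}$ ($a{\left(S,F \right)} = -1 + \left(F F + 26\right) = -1 + \left(F^{2} + 26\right) = -1 + \left(26 + F^{2}\right) = 25 + F^{2}$)
$c = -184$ ($c = - 4 \cdot 2 \left(-5 + 6\right) 25 + 16 = - 4 \cdot 2 \cdot 1 \cdot 25 + 16 = \left(-4\right) 2 \cdot 25 + 16 = \left(-8\right) 25 + 16 = -200 + 16 = -184$)
$a{\left(-4,-4 \right)} c = \left(25 + \left(-4\right)^{2}\right) \left(-184\right) = \left(25 + 16\right) \left(-184\right) = 41 \left(-184\right) = -7544$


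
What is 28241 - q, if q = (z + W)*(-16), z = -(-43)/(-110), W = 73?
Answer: 1617151/55 ≈ 29403.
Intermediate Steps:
z = -43/110 (z = -(-43)*(-1)/110 = -1*43/110 = -43/110 ≈ -0.39091)
q = -63896/55 (q = (-43/110 + 73)*(-16) = (7987/110)*(-16) = -63896/55 ≈ -1161.7)
28241 - q = 28241 - 1*(-63896/55) = 28241 + 63896/55 = 1617151/55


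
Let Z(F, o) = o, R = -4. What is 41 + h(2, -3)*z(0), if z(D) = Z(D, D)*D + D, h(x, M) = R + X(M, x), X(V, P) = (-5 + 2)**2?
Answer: 41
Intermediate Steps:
X(V, P) = 9 (X(V, P) = (-3)**2 = 9)
h(x, M) = 5 (h(x, M) = -4 + 9 = 5)
z(D) = D + D**2 (z(D) = D*D + D = D**2 + D = D + D**2)
41 + h(2, -3)*z(0) = 41 + 5*(0*(1 + 0)) = 41 + 5*(0*1) = 41 + 5*0 = 41 + 0 = 41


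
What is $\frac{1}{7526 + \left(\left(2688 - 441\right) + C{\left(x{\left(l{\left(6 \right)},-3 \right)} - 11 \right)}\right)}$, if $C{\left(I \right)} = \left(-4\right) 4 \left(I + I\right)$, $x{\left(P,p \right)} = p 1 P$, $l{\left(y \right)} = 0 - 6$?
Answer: $\frac{1}{9549} \approx 0.00010472$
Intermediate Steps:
$l{\left(y \right)} = -6$ ($l{\left(y \right)} = 0 - 6 = -6$)
$x{\left(P,p \right)} = P p$ ($x{\left(P,p \right)} = p P = P p$)
$C{\left(I \right)} = - 32 I$ ($C{\left(I \right)} = - 16 \cdot 2 I = - 32 I$)
$\frac{1}{7526 + \left(\left(2688 - 441\right) + C{\left(x{\left(l{\left(6 \right)},-3 \right)} - 11 \right)}\right)} = \frac{1}{7526 + \left(\left(2688 - 441\right) - 32 \left(\left(-6\right) \left(-3\right) - 11\right)\right)} = \frac{1}{7526 + \left(2247 - 32 \left(18 - 11\right)\right)} = \frac{1}{7526 + \left(2247 - 224\right)} = \frac{1}{7526 + 2023} = \frac{1}{9549}$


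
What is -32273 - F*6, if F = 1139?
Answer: -39107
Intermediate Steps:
-32273 - F*6 = -32273 - 1139*6 = -32273 - 1*6834 = -32273 - 6834 = -39107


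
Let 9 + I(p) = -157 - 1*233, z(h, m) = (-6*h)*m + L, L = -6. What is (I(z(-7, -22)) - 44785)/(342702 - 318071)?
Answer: -45184/24631 ≈ -1.8344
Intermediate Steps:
z(h, m) = -6 - 6*h*m (z(h, m) = (-6*h)*m - 6 = -6*h*m - 6 = -6 - 6*h*m)
I(p) = -399 (I(p) = -9 + (-157 - 1*233) = -9 + (-157 - 233) = -9 - 390 = -399)
(I(z(-7, -22)) - 44785)/(342702 - 318071) = (-399 - 44785)/(342702 - 318071) = -45184/24631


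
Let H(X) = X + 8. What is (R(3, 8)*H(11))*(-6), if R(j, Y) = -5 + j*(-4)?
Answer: 1938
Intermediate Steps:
H(X) = 8 + X
R(j, Y) = -5 - 4*j
(R(3, 8)*H(11))*(-6) = ((-5 - 4*3)*(8 + 11))*(-6) = ((-5 - 12)*19)*(-6) = -17*19*(-6) = -323*(-6) = 1938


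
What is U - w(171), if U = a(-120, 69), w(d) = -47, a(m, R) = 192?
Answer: 239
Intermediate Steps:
U = 192
U - w(171) = 192 - 1*(-47) = 192 + 47 = 239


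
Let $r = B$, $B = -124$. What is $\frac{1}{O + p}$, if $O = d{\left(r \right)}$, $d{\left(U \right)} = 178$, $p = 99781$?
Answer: $\frac{1}{99959} \approx 1.0004 \cdot 10^{-5}$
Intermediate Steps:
$r = -124$
$O = 178$
$\frac{1}{O + p} = \frac{1}{178 + 99781} = \frac{1}{99959}$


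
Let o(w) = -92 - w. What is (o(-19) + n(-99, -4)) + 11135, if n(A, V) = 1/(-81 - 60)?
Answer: 1559741/141 ≈ 11062.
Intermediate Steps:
n(A, V) = -1/141 (n(A, V) = 1/(-141) = -1/141)
(o(-19) + n(-99, -4)) + 11135 = ((-92 - 1*(-19)) - 1/141) + 11135 = ((-92 + 19) - 1/141) + 11135 = (-73 - 1/141) + 11135 = -10294/141 + 11135 = 1559741/141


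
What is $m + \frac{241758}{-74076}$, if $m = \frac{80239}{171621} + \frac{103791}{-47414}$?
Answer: $- \frac{125204938197808}{25115585377131} \approx -4.9851$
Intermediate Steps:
$m = - \frac{14008263265}{8137238094}$ ($m = 80239 \cdot \frac{1}{171621} + 103791 \left(- \frac{1}{47414}\right) = \frac{80239}{171621} - \frac{103791}{47414} = - \frac{14008263265}{8137238094} \approx -1.7215$)
$m + \frac{241758}{-74076} = - \frac{14008263265}{8137238094} + \frac{241758}{-74076} = - \frac{14008263265}{8137238094} + 241758 \left(- \frac{1}{74076}\right) = - \frac{14008263265}{8137238094} - \frac{40293}{12346} = - \frac{125204938197808}{25115585377131}$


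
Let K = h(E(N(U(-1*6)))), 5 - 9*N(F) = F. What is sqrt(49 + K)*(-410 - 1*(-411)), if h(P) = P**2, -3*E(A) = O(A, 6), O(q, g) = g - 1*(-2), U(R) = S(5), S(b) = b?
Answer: sqrt(505)/3 ≈ 7.4907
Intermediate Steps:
U(R) = 5
N(F) = 5/9 - F/9
O(q, g) = 2 + g (O(q, g) = g + 2 = 2 + g)
E(A) = -8/3 (E(A) = -(2 + 6)/3 = -1/3*8 = -8/3)
K = 64/9 (K = (-8/3)**2 = 64/9 ≈ 7.1111)
sqrt(49 + K)*(-410 - 1*(-411)) = sqrt(49 + 64/9)*(-410 - 1*(-411)) = sqrt(505/9)*(-410 + 411) = (sqrt(505)/3)*1 = sqrt(505)/3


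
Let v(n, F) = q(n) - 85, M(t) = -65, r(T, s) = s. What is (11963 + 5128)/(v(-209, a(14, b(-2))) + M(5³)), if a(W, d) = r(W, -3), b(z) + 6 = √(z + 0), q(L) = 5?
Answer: -17091/145 ≈ -117.87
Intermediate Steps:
b(z) = -6 + √z (b(z) = -6 + √(z + 0) = -6 + √z)
a(W, d) = -3
v(n, F) = -80 (v(n, F) = 5 - 85 = -80)
(11963 + 5128)/(v(-209, a(14, b(-2))) + M(5³)) = (11963 + 5128)/(-80 - 65) = 17091/(-145) = 17091*(-1/145) = -17091/145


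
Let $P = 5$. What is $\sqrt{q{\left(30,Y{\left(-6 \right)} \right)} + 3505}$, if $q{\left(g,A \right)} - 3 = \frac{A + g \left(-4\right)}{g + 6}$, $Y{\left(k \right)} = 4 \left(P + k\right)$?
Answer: $\frac{\sqrt{31541}}{3} \approx 59.199$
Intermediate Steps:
$Y{\left(k \right)} = 20 + 4 k$ ($Y{\left(k \right)} = 4 \left(5 + k\right) = 20 + 4 k$)
$q{\left(g,A \right)} = 3 + \frac{A - 4 g}{6 + g}$ ($q{\left(g,A \right)} = 3 + \frac{A + g \left(-4\right)}{g + 6} = 3 + \frac{A - 4 g}{6 + g}$)
$\sqrt{q{\left(30,Y{\left(-6 \right)} \right)} + 3505} = \sqrt{\frac{18 + \left(20 + 4 \left(-6\right)\right) - 30}{6 + 30} + 3505} = \sqrt{\frac{18 + \left(20 - 24\right) - 30}{36} + 3505} = \sqrt{\frac{18 - 4 - 30}{36} + 3505} = \sqrt{\frac{1}{36} \left(-16\right) + 3505} = \sqrt{- \frac{4}{9} + 3505} = \sqrt{\frac{31541}{9}} = \frac{\sqrt{31541}}{3}$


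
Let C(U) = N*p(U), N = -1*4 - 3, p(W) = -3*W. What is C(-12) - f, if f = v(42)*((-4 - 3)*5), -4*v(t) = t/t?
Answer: -1043/4 ≈ -260.75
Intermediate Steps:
v(t) = -1/4 (v(t) = -t/(4*t) = -1/4*1 = -1/4)
N = -7 (N = -4 - 3 = -7)
C(U) = 21*U (C(U) = -(-21)*U = 21*U)
f = 35/4 (f = -(-4 - 3)*5/4 = -(-7)*5/4 = -1/4*(-35) = 35/4 ≈ 8.7500)
C(-12) - f = 21*(-12) - 1*35/4 = -252 - 35/4 = -1043/4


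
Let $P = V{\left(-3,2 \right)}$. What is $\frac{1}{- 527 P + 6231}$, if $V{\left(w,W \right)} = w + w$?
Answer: $\frac{1}{9393} \approx 0.00010646$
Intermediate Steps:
$V{\left(w,W \right)} = 2 w$
$P = -6$ ($P = 2 \left(-3\right) = -6$)
$\frac{1}{- 527 P + 6231} = \frac{1}{\left(-527\right) \left(-6\right) + 6231} = \frac{1}{3162 + 6231} = \frac{1}{9393}$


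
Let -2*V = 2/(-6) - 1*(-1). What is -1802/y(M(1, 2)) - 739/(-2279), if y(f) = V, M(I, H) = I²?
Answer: 12321013/2279 ≈ 5406.3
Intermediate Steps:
V = -⅓ (V = -(2/(-6) - 1*(-1))/2 = -(2*(-⅙) + 1)/2 = -(-⅓ + 1)/2 = -½*⅔ = -⅓ ≈ -0.33333)
y(f) = -⅓
-1802/y(M(1, 2)) - 739/(-2279) = -1802/(-⅓) - 739/(-2279) = -1802*(-3) - 739*(-1/2279) = 5406 + 739/2279 = 12321013/2279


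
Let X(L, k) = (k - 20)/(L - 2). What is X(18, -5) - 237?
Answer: -3817/16 ≈ -238.56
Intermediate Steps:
X(L, k) = (-20 + k)/(-2 + L)
X(18, -5) - 237 = (-20 - 5)/(-2 + 18) - 237 = -25/16 - 237 = -3817/16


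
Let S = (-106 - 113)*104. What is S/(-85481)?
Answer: 22776/85481 ≈ 0.26645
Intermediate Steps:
S = -22776 (S = -219*104 = -22776)
S/(-85481) = -22776/(-85481) = -22776*(-1/85481) = 22776/85481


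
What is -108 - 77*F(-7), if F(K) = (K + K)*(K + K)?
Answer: -15200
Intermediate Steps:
F(K) = 4*K² (F(K) = (2*K)*(2*K) = 4*K²)
-108 - 77*F(-7) = -108 - 308*(-7)² = -108 - 308*49 = -108 - 77*196 = -108 - 15092 = -15200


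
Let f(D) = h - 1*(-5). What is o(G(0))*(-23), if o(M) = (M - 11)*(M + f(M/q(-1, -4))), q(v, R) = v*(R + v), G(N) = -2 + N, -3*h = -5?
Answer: 4186/3 ≈ 1395.3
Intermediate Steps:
h = 5/3 (h = -⅓*(-5) = 5/3 ≈ 1.6667)
f(D) = 20/3 (f(D) = 5/3 - 1*(-5) = 5/3 + 5 = 20/3)
o(M) = (-11 + M)*(20/3 + M) (o(M) = (M - 11)*(M + 20/3) = (-11 + M)*(20/3 + M))
o(G(0))*(-23) = (-220/3 + (-2 + 0)² - 13*(-2 + 0)/3)*(-23) = (-220/3 + (-2)² - 13/3*(-2))*(-23) = (-220/3 + 4 + 26/3)*(-23) = -182/3*(-23) = 4186/3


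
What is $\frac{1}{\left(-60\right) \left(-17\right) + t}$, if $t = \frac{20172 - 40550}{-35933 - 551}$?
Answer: $\frac{18242}{18617029} \approx 0.00097986$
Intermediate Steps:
$t = \frac{10189}{18242}$ ($t = - \frac{20378}{-36484} = \left(-20378\right) \left(- \frac{1}{36484}\right) = \frac{10189}{18242} \approx 0.55855$)
$\frac{1}{\left(-60\right) \left(-17\right) + t} = \frac{1}{\left(-60\right) \left(-17\right) + \frac{10189}{18242}} = \frac{1}{1020 + \frac{10189}{18242}} = \frac{1}{\frac{18617029}{18242}} = \frac{18242}{18617029}$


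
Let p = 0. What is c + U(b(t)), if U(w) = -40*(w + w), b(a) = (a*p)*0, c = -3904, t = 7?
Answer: -3904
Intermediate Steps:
b(a) = 0 (b(a) = (a*0)*0 = 0*0 = 0)
U(w) = -80*w
c + U(b(t)) = -3904 - 80*0 = -3904 + 0 = -3904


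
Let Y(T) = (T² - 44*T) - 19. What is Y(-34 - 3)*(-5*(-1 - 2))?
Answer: 44670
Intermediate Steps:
Y(T) = -19 + T² - 44*T
Y(-34 - 3)*(-5*(-1 - 2)) = (-19 + (-34 - 3)² - 44*(-34 - 3))*(-5*(-1 - 2)) = (-19 + (-37)² - 44*(-37))*(-5*(-3)) = (-19 + 1369 + 1628)*15 = 2978*15 = 44670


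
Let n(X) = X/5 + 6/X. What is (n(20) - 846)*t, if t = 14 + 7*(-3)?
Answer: 58919/10 ≈ 5891.9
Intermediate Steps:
n(X) = 6/X + X/5 (n(X) = X*(1/5) + 6/X = X/5 + 6/X = 6/X + X/5)
t = -7 (t = 14 - 21 = -7)
(n(20) - 846)*t = ((6/20 + (1/5)*20) - 846)*(-7) = ((6*(1/20) + 4) - 846)*(-7) = ((3/10 + 4) - 846)*(-7) = (43/10 - 846)*(-7) = -8417/10*(-7) = 58919/10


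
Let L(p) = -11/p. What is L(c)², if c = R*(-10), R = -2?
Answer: 121/400 ≈ 0.30250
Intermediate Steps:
c = 20 (c = -2*(-10) = 20)
L(c)² = (-11/20)² = 121/400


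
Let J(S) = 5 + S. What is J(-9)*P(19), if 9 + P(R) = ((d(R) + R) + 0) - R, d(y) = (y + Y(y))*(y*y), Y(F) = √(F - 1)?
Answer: -27400 - 4332*√2 ≈ -33526.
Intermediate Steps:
Y(F) = √(-1 + F)
d(y) = y²*(y + √(-1 + y)) (d(y) = (y + √(-1 + y))*(y*y) = (y + √(-1 + y))*y² = y²*(y + √(-1 + y)))
P(R) = -9 + R²*(R + √(-1 + R)) (P(R) = -9 + (((R²*(R + √(-1 + R)) + R) + 0) - R) = -9 + (((R + R²*(R + √(-1 + R))) + 0) - R) = -9 + ((R + R²*(R + √(-1 + R))) - R) = -9 + R²*(R + √(-1 + R)))
J(-9)*P(19) = (5 - 9)*(-9 + 19²*(19 + √(-1 + 19))) = -4*(-9 + 361*(19 + √18)) = -4*(-9 + 361*(19 + 3*√2)) = -4*(-9 + (6859 + 1083*√2)) = -4*(6850 + 1083*√2) = -27400 - 4332*√2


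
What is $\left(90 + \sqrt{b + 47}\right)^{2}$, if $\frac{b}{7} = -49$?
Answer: $7804 + 360 i \sqrt{74} \approx 7804.0 + 3096.8 i$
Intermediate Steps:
$b = -343$ ($b = 7 \left(-49\right) = -343$)
$\left(90 + \sqrt{b + 47}\right)^{2} = \left(90 + \sqrt{-343 + 47}\right)^{2} = \left(90 + \sqrt{-296}\right)^{2} = \left(90 + 2 i \sqrt{74}\right)^{2}$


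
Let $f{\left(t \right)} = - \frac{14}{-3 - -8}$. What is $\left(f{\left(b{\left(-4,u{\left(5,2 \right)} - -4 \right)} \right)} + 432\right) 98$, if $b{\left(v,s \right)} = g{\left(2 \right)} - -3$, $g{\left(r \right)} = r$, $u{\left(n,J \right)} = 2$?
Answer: $\frac{210308}{5} \approx 42062.0$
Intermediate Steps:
$b{\left(v,s \right)} = 5$ ($b{\left(v,s \right)} = 2 - -3 = 2 + 3 = 5$)
$f{\left(t \right)} = - \frac{14}{5}$ ($f{\left(t \right)} = - \frac{14}{-3 + 8} = - \frac{14}{5}$)
$\left(f{\left(b{\left(-4,u{\left(5,2 \right)} - -4 \right)} \right)} + 432\right) 98 = \left(- \frac{14}{5} + 432\right) 98 = \frac{2146}{5} \cdot 98 = \frac{210308}{5}$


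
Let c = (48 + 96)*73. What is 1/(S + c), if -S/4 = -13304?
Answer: 1/63728 ≈ 1.5692e-5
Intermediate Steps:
S = 53216 (S = -4*(-13304) = 53216)
c = 10512 (c = 144*73 = 10512)
1/(S + c) = 1/(53216 + 10512) = 1/63728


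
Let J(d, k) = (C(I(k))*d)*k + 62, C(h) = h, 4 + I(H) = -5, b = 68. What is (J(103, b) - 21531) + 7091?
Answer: -77414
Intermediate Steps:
I(H) = -9 (I(H) = -4 - 5 = -9)
J(d, k) = 62 - 9*d*k (J(d, k) = (-9*d)*k + 62 = -9*d*k + 62 = 62 - 9*d*k)
(J(103, b) - 21531) + 7091 = ((62 - 9*103*68) - 21531) + 7091 = ((62 - 63036) - 21531) + 7091 = (-62974 - 21531) + 7091 = -84505 + 7091 = -77414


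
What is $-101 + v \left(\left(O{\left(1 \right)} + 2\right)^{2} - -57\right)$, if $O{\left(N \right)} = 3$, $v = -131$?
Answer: $-10843$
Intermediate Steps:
$-101 + v \left(\left(O{\left(1 \right)} + 2\right)^{2} - -57\right) = -101 - 131 \left(\left(3 + 2\right)^{2} - -57\right) = -101 - 131 \left(5^{2} + 57\right) = -101 - 131 \left(25 + 57\right) = -101 - 10742 = -10843$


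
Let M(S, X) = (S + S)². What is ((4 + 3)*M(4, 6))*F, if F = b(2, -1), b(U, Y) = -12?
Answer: -5376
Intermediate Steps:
M(S, X) = 4*S² (M(S, X) = (2*S)² = 4*S²)
F = -12
((4 + 3)*M(4, 6))*F = ((4 + 3)*(4*4²))*(-12) = (7*(4*16))*(-12) = (7*64)*(-12) = 448*(-12) = -5376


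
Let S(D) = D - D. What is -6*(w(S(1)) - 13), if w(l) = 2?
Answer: 66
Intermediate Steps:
S(D) = 0
-6*(w(S(1)) - 13) = -6*(2 - 13) = -6*(-11) = 66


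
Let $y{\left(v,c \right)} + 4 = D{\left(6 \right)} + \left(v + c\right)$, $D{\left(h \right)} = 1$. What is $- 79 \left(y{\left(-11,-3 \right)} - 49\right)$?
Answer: $5214$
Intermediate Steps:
$y{\left(v,c \right)} = -3 + c + v$ ($y{\left(v,c \right)} = -4 + \left(1 + \left(v + c\right)\right) = -4 + \left(1 + \left(c + v\right)\right) = -4 + \left(1 + c + v\right) = -3 + c + v$)
$- 79 \left(y{\left(-11,-3 \right)} - 49\right) = - 79 \left(\left(-3 - 3 - 11\right) - 49\right) = - 79 \left(-17 - 49\right) = \left(-79\right) \left(-66\right) = 5214$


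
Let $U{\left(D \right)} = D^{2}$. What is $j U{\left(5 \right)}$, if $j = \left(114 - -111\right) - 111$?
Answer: $2850$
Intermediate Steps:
$j = 114$ ($j = \left(114 + 111\right) - 111 = 225 - 111 = 114$)
$j U{\left(5 \right)} = 114 \cdot 5^{2} = 114 \cdot 25 = 2850$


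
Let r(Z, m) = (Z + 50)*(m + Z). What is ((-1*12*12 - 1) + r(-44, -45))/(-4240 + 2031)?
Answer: 679/2209 ≈ 0.30738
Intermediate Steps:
r(Z, m) = (50 + Z)*(Z + m)
((-1*12*12 - 1) + r(-44, -45))/(-4240 + 2031) = ((-1*12*12 - 1) + ((-44)² + 50*(-44) + 50*(-45) - 44*(-45)))/(-4240 + 2031) = ((-12*12 - 1) + (1936 - 2200 - 2250 + 1980))/(-2209) = ((-144 - 1) - 534)*(-1/2209) = (-145 - 534)*(-1/2209) = -679*(-1/2209) = 679/2209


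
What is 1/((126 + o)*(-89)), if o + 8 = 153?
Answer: -1/24119 ≈ -4.1461e-5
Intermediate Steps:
o = 145 (o = -8 + 153 = 145)
1/((126 + o)*(-89)) = 1/((126 + 145)*(-89)) = 1/(271*(-89)) = 1/(-24119) = -1/24119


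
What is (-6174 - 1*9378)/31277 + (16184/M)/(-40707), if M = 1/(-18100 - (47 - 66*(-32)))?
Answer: 1139356523272/141465871 ≈ 8053.9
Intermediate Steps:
M = -1/20259 (M = 1/(-18100 - (47 + 2112)) = 1/(-18100 - 1*2159) = 1/(-18100 - 2159) = 1/(-20259) = -1/20259 ≈ -4.9361e-5)
(-6174 - 1*9378)/31277 + (16184/M)/(-40707) = (-6174 - 1*9378)/31277 + (16184/(-1/20259))/(-40707) = (-6174 - 9378)*(1/31277) + (16184*(-20259))*(-1/40707) = -15552*1/31277 - 327871656*(-1/40707) = -15552/31277 + 36430184/4523 = 1139356523272/141465871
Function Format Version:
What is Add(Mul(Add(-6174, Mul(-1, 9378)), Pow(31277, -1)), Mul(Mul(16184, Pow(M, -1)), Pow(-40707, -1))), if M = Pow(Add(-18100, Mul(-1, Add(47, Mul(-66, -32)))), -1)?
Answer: Rational(1139356523272, 141465871) ≈ 8053.9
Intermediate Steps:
M = Rational(-1, 20259) (M = Pow(Add(-18100, Mul(-1, Add(47, 2112))), -1) = Pow(Add(-18100, Mul(-1, 2159)), -1) = Pow(Add(-18100, -2159), -1) = Pow(-20259, -1) = Rational(-1, 20259) ≈ -4.9361e-5)
Add(Mul(Add(-6174, Mul(-1, 9378)), Pow(31277, -1)), Mul(Mul(16184, Pow(M, -1)), Pow(-40707, -1))) = Add(Mul(Add(-6174, Mul(-1, 9378)), Pow(31277, -1)), Mul(Mul(16184, Pow(Rational(-1, 20259), -1)), Pow(-40707, -1))) = Add(Mul(Add(-6174, -9378), Rational(1, 31277)), Mul(Mul(16184, -20259), Rational(-1, 40707))) = Add(Mul(-15552, Rational(1, 31277)), Mul(-327871656, Rational(-1, 40707))) = Add(Rational(-15552, 31277), Rational(36430184, 4523)) = Rational(1139356523272, 141465871)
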